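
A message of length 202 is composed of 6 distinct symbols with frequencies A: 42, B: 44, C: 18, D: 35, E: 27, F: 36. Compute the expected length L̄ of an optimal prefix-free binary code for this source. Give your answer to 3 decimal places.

Probabilities are the counts divided by 202.
Repeatedly combine the two least-probable nodes; the expected code length is the sum of the merged weights.
merge 9/101 + 27/202 → 45/202
merge 35/202 + 18/101 → 71/202
merge 21/101 + 22/101 → 43/101
merge 45/202 + 71/202 → 58/101
merge 43/101 + 58/101 → 1
L = 45/202 + 71/202 + 43/101 + 58/101 + 1 = 260/101 ≈ 2.574 bits/symbol.

2.574 bits/symbol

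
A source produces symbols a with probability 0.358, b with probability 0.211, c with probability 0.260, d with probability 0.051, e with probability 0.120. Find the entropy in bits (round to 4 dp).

H = −Σ pᵢ log₂ pᵢ.
−0.358·log₂(0.358) = 0.5305
−0.211·log₂(0.211) = 0.4736
−0.260·log₂(0.260) = 0.5053
−0.051·log₂(0.051) = 0.2190
−0.120·log₂(0.120) = 0.3671
Sum ≈ 2.0955 → 2.0955 bits.

2.0955 bits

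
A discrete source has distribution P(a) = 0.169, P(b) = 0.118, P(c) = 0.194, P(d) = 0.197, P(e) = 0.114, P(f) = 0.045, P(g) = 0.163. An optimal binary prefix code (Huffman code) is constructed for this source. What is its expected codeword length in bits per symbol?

2.768 bits/symbol

Repeatedly combine the two least-probable nodes; the expected code length is the sum of the merged weights.
merge 9/200 + 57/500 → 159/1000
merge 59/500 + 159/1000 → 277/1000
merge 163/1000 + 169/1000 → 83/250
merge 97/500 + 197/1000 → 391/1000
merge 277/1000 + 83/250 → 609/1000
merge 391/1000 + 609/1000 → 1
L = 159/1000 + 277/1000 + 83/250 + 391/1000 + 609/1000 + 1 = 346/125 = 2.768 bits/symbol.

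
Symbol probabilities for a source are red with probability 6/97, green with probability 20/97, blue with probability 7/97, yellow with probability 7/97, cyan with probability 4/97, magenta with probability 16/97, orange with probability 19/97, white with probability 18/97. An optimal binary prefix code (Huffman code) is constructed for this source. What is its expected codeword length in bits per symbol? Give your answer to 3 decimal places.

2.845 bits/symbol

Repeatedly combine the two least-probable nodes; the expected code length is the sum of the merged weights.
merge 4/97 + 6/97 → 10/97
merge 7/97 + 7/97 → 14/97
merge 10/97 + 14/97 → 24/97
merge 16/97 + 18/97 → 34/97
merge 19/97 + 20/97 → 39/97
merge 24/97 + 34/97 → 58/97
merge 39/97 + 58/97 → 1
L = 10/97 + 14/97 + 24/97 + 34/97 + 39/97 + 58/97 + 1 = 276/97 ≈ 2.845 bits/symbol.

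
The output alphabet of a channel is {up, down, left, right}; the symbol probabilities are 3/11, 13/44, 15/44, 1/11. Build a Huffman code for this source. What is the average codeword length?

2 bits/symbol

Repeatedly combine the two least-probable nodes; the expected code length is the sum of the merged weights.
merge 1/11 + 3/11 → 4/11
merge 13/44 + 15/44 → 7/11
merge 4/11 + 7/11 → 1
L = 4/11 + 7/11 + 1 = 2 bits/symbol.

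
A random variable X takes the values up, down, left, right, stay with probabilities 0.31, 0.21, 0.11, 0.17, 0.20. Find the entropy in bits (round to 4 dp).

2.2459 bits

H = −Σ pᵢ log₂ pᵢ.
−0.31·log₂(0.31) = 0.5238
−0.21·log₂(0.21) = 0.4728
−0.11·log₂(0.11) = 0.3503
−0.17·log₂(0.17) = 0.4346
−0.20·log₂(0.20) = 0.4644
Sum ≈ 2.2459 → 2.2459 bits.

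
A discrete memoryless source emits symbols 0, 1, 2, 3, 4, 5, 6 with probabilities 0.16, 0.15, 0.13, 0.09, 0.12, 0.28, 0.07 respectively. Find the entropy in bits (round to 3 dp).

2.679 bits

H = −Σ pᵢ log₂ pᵢ.
−0.16·log₂(0.16) = 0.4230
−0.15·log₂(0.15) = 0.4105
−0.13·log₂(0.13) = 0.3826
−0.09·log₂(0.09) = 0.3127
−0.12·log₂(0.12) = 0.3671
−0.28·log₂(0.28) = 0.5142
−0.07·log₂(0.07) = 0.2686
Sum ≈ 2.6787 → 2.679 bits.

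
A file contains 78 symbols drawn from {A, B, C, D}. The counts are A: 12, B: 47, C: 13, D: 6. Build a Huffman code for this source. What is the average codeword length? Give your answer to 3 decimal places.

Probabilities are the counts divided by 78.
Repeatedly combine the two least-probable nodes; the expected code length is the sum of the merged weights.
merge 1/13 + 2/13 → 3/13
merge 1/6 + 3/13 → 31/78
merge 31/78 + 47/78 → 1
L = 3/13 + 31/78 + 1 = 127/78 ≈ 1.628 bits/symbol.

1.628 bits/symbol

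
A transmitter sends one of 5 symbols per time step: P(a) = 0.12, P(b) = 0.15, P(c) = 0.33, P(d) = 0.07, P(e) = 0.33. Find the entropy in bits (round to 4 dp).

2.1018 bits

H = −Σ pᵢ log₂ pᵢ.
−0.12·log₂(0.12) = 0.3671
−0.15·log₂(0.15) = 0.4105
−0.33·log₂(0.33) = 0.5278
−0.07·log₂(0.07) = 0.2686
−0.33·log₂(0.33) = 0.5278
Sum ≈ 2.1018 → 2.1018 bits.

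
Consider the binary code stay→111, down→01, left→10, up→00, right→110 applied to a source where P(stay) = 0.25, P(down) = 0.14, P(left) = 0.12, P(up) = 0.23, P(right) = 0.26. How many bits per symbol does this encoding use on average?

2.51 bits/symbol

L̄ = Σ pᵢ·ℓᵢ = 0.25·3 + 0.14·2 + 0.12·2 + 0.23·2 + 0.26·3 = 2.51 bits/symbol.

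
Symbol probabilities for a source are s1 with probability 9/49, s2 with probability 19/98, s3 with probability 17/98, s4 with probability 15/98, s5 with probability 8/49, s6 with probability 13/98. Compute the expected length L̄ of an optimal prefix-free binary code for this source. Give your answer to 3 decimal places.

2.622 bits/symbol

Repeatedly combine the two least-probable nodes; the expected code length is the sum of the merged weights.
merge 13/98 + 15/98 → 2/7
merge 8/49 + 17/98 → 33/98
merge 9/49 + 19/98 → 37/98
merge 2/7 + 33/98 → 61/98
merge 37/98 + 61/98 → 1
L = 2/7 + 33/98 + 37/98 + 61/98 + 1 = 257/98 ≈ 2.622 bits/symbol.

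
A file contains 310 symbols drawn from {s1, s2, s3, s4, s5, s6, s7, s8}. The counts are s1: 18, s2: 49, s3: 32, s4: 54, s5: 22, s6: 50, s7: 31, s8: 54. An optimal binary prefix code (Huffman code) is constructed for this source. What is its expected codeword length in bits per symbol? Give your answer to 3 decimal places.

2.955 bits/symbol

Probabilities are the counts divided by 310.
Repeatedly combine the two least-probable nodes; the expected code length is the sum of the merged weights.
merge 9/155 + 11/155 → 4/31
merge 1/10 + 16/155 → 63/310
merge 4/31 + 49/310 → 89/310
merge 5/31 + 27/155 → 52/155
merge 27/155 + 63/310 → 117/310
merge 89/310 + 52/155 → 193/310
merge 117/310 + 193/310 → 1
L = 4/31 + 63/310 + 89/310 + 52/155 + 117/310 + 193/310 + 1 = 458/155 ≈ 2.955 bits/symbol.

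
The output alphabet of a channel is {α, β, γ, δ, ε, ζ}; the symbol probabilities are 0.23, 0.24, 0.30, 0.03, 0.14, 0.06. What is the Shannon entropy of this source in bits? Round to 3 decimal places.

2.295 bits

H = −Σ pᵢ log₂ pᵢ.
−0.23·log₂(0.23) = 0.4877
−0.24·log₂(0.24) = 0.4941
−0.30·log₂(0.30) = 0.5211
−0.03·log₂(0.03) = 0.1518
−0.14·log₂(0.14) = 0.3971
−0.06·log₂(0.06) = 0.2435
Sum ≈ 2.2953 → 2.295 bits.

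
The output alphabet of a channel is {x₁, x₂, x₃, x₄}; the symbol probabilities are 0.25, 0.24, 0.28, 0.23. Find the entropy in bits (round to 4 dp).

H = −Σ pᵢ log₂ pᵢ.
−0.25·log₂(0.25) = 0.5000
−0.24·log₂(0.24) = 0.4941
−0.28·log₂(0.28) = 0.5142
−0.23·log₂(0.23) = 0.4877
Sum ≈ 1.9960 → 1.9960 bits.

1.9960 bits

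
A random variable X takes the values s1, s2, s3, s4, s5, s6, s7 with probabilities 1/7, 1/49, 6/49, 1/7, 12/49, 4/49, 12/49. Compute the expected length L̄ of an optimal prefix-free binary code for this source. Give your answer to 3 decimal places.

2.612 bits/symbol

Repeatedly combine the two least-probable nodes; the expected code length is the sum of the merged weights.
merge 1/49 + 4/49 → 5/49
merge 5/49 + 6/49 → 11/49
merge 1/7 + 1/7 → 2/7
merge 11/49 + 12/49 → 23/49
merge 12/49 + 2/7 → 26/49
merge 23/49 + 26/49 → 1
L = 5/49 + 11/49 + 2/7 + 23/49 + 26/49 + 1 = 128/49 ≈ 2.612 bits/symbol.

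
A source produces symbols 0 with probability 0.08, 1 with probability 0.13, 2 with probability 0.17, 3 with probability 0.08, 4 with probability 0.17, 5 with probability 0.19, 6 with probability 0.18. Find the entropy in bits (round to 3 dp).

2.735 bits

H = −Σ pᵢ log₂ pᵢ.
−0.08·log₂(0.08) = 0.2915
−0.13·log₂(0.13) = 0.3826
−0.17·log₂(0.17) = 0.4346
−0.08·log₂(0.08) = 0.2915
−0.17·log₂(0.17) = 0.4346
−0.19·log₂(0.19) = 0.4552
−0.18·log₂(0.18) = 0.4453
Sum ≈ 2.7354 → 2.735 bits.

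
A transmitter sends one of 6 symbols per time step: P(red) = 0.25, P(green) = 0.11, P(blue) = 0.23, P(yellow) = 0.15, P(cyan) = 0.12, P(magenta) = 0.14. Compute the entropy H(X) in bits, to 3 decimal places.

2.513 bits

H = −Σ pᵢ log₂ pᵢ.
−0.25·log₂(0.25) = 0.5000
−0.11·log₂(0.11) = 0.3503
−0.23·log₂(0.23) = 0.4877
−0.15·log₂(0.15) = 0.4105
−0.12·log₂(0.12) = 0.3671
−0.14·log₂(0.14) = 0.3971
Sum ≈ 2.5127 → 2.513 bits.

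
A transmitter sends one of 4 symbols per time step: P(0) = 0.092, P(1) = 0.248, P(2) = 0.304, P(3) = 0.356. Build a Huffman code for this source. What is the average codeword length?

Repeatedly combine the two least-probable nodes; the expected code length is the sum of the merged weights.
merge 23/250 + 31/125 → 17/50
merge 38/125 + 17/50 → 161/250
merge 89/250 + 161/250 → 1
L = 17/50 + 161/250 + 1 = 248/125 = 1.984 bits/symbol.

1.984 bits/symbol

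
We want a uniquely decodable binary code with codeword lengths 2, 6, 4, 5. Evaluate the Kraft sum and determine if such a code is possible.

0.359375; yes

With common denominator 2^6 = 64: Σ 2^(−ℓᵢ) = 16/64 + 1/64 + 4/64 + 2/64 = 23/64 = 0.359375.
Kraft's inequality requires Σ ≤ 1; here Σ = 0.359375 ≤ 1, so such a prefix code exists.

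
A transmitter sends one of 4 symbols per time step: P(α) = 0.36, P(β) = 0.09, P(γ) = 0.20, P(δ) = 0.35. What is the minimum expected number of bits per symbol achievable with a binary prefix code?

Repeatedly combine the two least-probable nodes; the expected code length is the sum of the merged weights.
merge 9/100 + 1/5 → 29/100
merge 29/100 + 7/20 → 16/25
merge 9/25 + 16/25 → 1
L = 29/100 + 16/25 + 1 = 193/100 = 1.93 bits/symbol.

1.93 bits/symbol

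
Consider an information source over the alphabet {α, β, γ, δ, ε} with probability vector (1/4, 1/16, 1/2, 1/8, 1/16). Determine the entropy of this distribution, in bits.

1.875 bits

Each probability is a power of 1/2, so log₂(1/p) is an integer.
H = Σ p·log₂(1/p) = 1/4·2 + 1/16·4 + 1/2·1 + 1/8·3 + 1/16·4 = 1.875 bits.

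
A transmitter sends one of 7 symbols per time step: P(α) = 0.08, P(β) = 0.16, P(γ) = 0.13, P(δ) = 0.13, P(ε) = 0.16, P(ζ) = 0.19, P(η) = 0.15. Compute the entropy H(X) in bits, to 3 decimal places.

H = −Σ pᵢ log₂ pᵢ.
−0.08·log₂(0.08) = 0.2915
−0.16·log₂(0.16) = 0.4230
−0.13·log₂(0.13) = 0.3826
−0.13·log₂(0.13) = 0.3826
−0.16·log₂(0.16) = 0.4230
−0.19·log₂(0.19) = 0.4552
−0.15·log₂(0.15) = 0.4105
Sum ≈ 2.7686 → 2.769 bits.

2.769 bits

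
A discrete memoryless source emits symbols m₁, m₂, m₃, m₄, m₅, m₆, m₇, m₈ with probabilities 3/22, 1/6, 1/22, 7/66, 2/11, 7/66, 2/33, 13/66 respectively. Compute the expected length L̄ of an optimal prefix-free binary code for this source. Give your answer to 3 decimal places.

Repeatedly combine the two least-probable nodes; the expected code length is the sum of the merged weights.
merge 1/22 + 2/33 → 7/66
merge 7/66 + 7/66 → 7/33
merge 7/66 + 3/22 → 8/33
merge 1/6 + 2/11 → 23/66
merge 13/66 + 7/33 → 9/22
merge 8/33 + 23/66 → 13/22
merge 9/22 + 13/22 → 1
L = 7/66 + 7/33 + 8/33 + 23/66 + 9/22 + 13/22 + 1 = 32/11 ≈ 2.909 bits/symbol.

2.909 bits/symbol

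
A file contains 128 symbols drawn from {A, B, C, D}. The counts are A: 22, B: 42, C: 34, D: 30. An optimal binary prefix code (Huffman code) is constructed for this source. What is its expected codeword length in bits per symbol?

2 bits/symbol

Probabilities are the counts divided by 128.
Repeatedly combine the two least-probable nodes; the expected code length is the sum of the merged weights.
merge 11/64 + 15/64 → 13/32
merge 17/64 + 21/64 → 19/32
merge 13/32 + 19/32 → 1
L = 13/32 + 19/32 + 1 = 2 bits/symbol.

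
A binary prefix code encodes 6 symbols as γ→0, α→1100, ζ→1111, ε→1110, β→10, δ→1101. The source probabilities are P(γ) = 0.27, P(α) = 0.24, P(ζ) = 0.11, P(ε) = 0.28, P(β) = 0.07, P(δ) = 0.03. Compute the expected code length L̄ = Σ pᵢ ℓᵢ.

3.05 bits/symbol

L̄ = Σ pᵢ·ℓᵢ = 0.27·1 + 0.24·4 + 0.11·4 + 0.28·4 + 0.07·2 + 0.03·4 = 3.05 bits/symbol.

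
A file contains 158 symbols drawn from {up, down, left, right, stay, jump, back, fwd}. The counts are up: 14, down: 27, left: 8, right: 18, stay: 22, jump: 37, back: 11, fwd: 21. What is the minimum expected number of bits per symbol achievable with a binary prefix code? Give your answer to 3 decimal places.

2.886 bits/symbol

Probabilities are the counts divided by 158.
Repeatedly combine the two least-probable nodes; the expected code length is the sum of the merged weights.
merge 4/79 + 11/158 → 19/158
merge 7/79 + 9/79 → 16/79
merge 19/158 + 21/158 → 20/79
merge 11/79 + 27/158 → 49/158
merge 16/79 + 37/158 → 69/158
merge 20/79 + 49/158 → 89/158
merge 69/158 + 89/158 → 1
L = 19/158 + 16/79 + 20/79 + 49/158 + 69/158 + 89/158 + 1 = 228/79 ≈ 2.886 bits/symbol.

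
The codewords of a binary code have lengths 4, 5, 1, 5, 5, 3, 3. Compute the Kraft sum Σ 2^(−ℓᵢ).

0.90625

With common denominator 2^5 = 32: Σ 2^(−ℓᵢ) = 2/32 + 1/32 + 16/32 + 1/32 + 1/32 + 4/32 + 4/32 = 29/32 = 0.90625.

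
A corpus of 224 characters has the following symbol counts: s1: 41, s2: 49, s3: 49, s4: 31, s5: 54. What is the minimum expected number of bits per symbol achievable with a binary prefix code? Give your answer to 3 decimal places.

Probabilities are the counts divided by 224.
Repeatedly combine the two least-probable nodes; the expected code length is the sum of the merged weights.
merge 31/224 + 41/224 → 9/28
merge 7/32 + 7/32 → 7/16
merge 27/112 + 9/28 → 9/16
merge 7/16 + 9/16 → 1
L = 9/28 + 7/16 + 9/16 + 1 = 65/28 ≈ 2.321 bits/symbol.

2.321 bits/symbol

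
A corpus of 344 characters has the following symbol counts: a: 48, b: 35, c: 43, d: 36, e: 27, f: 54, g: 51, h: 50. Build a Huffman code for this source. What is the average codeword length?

3 bits/symbol

Probabilities are the counts divided by 344.
Repeatedly combine the two least-probable nodes; the expected code length is the sum of the merged weights.
merge 27/344 + 35/344 → 31/172
merge 9/86 + 1/8 → 79/344
merge 6/43 + 25/172 → 49/172
merge 51/344 + 27/172 → 105/344
merge 31/172 + 79/344 → 141/344
merge 49/172 + 105/344 → 203/344
merge 141/344 + 203/344 → 1
L = 31/172 + 79/344 + 49/172 + 105/344 + 141/344 + 203/344 + 1 = 3 bits/symbol.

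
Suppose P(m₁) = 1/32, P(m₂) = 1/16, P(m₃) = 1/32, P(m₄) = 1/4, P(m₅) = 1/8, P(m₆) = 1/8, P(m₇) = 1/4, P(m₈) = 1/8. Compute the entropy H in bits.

Each probability is a power of 1/2, so log₂(1/p) is an integer.
H = Σ p·log₂(1/p) = 1/32·5 + 1/16·4 + 1/32·5 + 1/4·2 + 1/8·3 + 1/8·3 + 1/4·2 + 1/8·3 = 2.6875 bits.

2.6875 bits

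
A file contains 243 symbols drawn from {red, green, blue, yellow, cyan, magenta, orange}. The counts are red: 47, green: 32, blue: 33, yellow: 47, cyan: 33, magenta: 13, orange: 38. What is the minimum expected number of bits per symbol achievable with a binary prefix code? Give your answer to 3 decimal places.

Probabilities are the counts divided by 243.
Repeatedly combine the two least-probable nodes; the expected code length is the sum of the merged weights.
merge 13/243 + 32/243 → 5/27
merge 11/81 + 11/81 → 22/81
merge 38/243 + 5/27 → 83/243
merge 47/243 + 47/243 → 94/243
merge 22/81 + 83/243 → 149/243
merge 94/243 + 149/243 → 1
L = 5/27 + 22/81 + 83/243 + 94/243 + 149/243 + 1 = 680/243 ≈ 2.798 bits/symbol.

2.798 bits/symbol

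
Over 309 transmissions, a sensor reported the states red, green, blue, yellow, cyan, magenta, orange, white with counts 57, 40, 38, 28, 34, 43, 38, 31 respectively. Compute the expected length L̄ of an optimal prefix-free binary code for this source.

Probabilities are the counts divided by 309.
Repeatedly combine the two least-probable nodes; the expected code length is the sum of the merged weights.
merge 28/309 + 31/309 → 59/309
merge 34/309 + 38/309 → 24/103
merge 38/309 + 40/309 → 26/103
merge 43/309 + 19/103 → 100/309
merge 59/309 + 24/103 → 131/309
merge 26/103 + 100/309 → 178/309
merge 131/309 + 178/309 → 1
L = 59/309 + 24/103 + 26/103 + 100/309 + 131/309 + 178/309 + 1 = 3 bits/symbol.

3 bits/symbol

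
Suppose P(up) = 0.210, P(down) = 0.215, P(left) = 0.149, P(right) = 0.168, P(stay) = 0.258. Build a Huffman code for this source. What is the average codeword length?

Repeatedly combine the two least-probable nodes; the expected code length is the sum of the merged weights.
merge 149/1000 + 21/125 → 317/1000
merge 21/100 + 43/200 → 17/40
merge 129/500 + 317/1000 → 23/40
merge 17/40 + 23/40 → 1
L = 317/1000 + 17/40 + 23/40 + 1 = 2317/1000 = 2.317 bits/symbol.

2.317 bits/symbol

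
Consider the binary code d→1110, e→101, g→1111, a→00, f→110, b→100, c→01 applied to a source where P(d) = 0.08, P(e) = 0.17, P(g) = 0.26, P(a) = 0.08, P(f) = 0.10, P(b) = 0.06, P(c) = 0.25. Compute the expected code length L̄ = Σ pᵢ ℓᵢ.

3.01 bits/symbol

L̄ = Σ pᵢ·ℓᵢ = 0.08·4 + 0.17·3 + 0.26·4 + 0.08·2 + 0.10·3 + 0.06·3 + 0.25·2 = 3.01 bits/symbol.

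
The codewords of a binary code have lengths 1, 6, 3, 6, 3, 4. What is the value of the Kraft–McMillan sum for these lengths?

0.84375

With common denominator 2^6 = 64: Σ 2^(−ℓᵢ) = 32/64 + 1/64 + 8/64 + 1/64 + 8/64 + 4/64 = 54/64 = 0.84375.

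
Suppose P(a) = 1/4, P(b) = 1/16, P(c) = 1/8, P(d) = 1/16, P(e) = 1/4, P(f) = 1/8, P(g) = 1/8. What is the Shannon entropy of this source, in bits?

Each probability is a power of 1/2, so log₂(1/p) is an integer.
H = Σ p·log₂(1/p) = 1/4·2 + 1/16·4 + 1/8·3 + 1/16·4 + 1/4·2 + 1/8·3 + 1/8·3 = 2.625 bits.

2.625 bits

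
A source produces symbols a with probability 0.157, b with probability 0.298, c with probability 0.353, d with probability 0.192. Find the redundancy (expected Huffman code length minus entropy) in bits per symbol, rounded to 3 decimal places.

0.069 bits

Entropy H = −Σ p log₂ p ≈ 1.9273 bits.
Huffman merges: 157/1000+24/125→349/1000; 149/500+349/1000→647/1000; 353/1000+647/1000→1. L = 499/250 ≈ 1.9960.
L − H = 1.9960 − 1.9273 = 0.069 bits.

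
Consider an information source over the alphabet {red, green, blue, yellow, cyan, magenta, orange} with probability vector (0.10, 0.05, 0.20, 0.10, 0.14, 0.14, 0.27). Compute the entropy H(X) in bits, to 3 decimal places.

2.649 bits

H = −Σ pᵢ log₂ pᵢ.
−0.10·log₂(0.10) = 0.3322
−0.05·log₂(0.05) = 0.2161
−0.20·log₂(0.20) = 0.4644
−0.10·log₂(0.10) = 0.3322
−0.14·log₂(0.14) = 0.3971
−0.14·log₂(0.14) = 0.3971
−0.27·log₂(0.27) = 0.5100
Sum ≈ 2.6491 → 2.649 bits.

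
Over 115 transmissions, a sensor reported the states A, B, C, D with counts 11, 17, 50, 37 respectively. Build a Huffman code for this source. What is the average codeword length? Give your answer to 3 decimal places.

Probabilities are the counts divided by 115.
Repeatedly combine the two least-probable nodes; the expected code length is the sum of the merged weights.
merge 11/115 + 17/115 → 28/115
merge 28/115 + 37/115 → 13/23
merge 10/23 + 13/23 → 1
L = 28/115 + 13/23 + 1 = 208/115 ≈ 1.809 bits/symbol.

1.809 bits/symbol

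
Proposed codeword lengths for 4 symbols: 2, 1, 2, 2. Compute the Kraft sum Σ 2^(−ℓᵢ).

With common denominator 2^2 = 4: Σ 2^(−ℓᵢ) = 1/4 + 2/4 + 1/4 + 1/4 = 5/4 = 1.25.

1.25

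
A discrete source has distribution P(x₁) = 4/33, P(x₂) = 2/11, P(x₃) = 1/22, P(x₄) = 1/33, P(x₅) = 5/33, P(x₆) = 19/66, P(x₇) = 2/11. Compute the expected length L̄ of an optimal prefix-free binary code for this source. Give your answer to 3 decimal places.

Repeatedly combine the two least-probable nodes; the expected code length is the sum of the merged weights.
merge 1/33 + 1/22 → 5/66
merge 5/66 + 4/33 → 13/66
merge 5/33 + 2/11 → 1/3
merge 2/11 + 13/66 → 25/66
merge 19/66 + 1/3 → 41/66
merge 25/66 + 41/66 → 1
L = 5/66 + 13/66 + 1/3 + 25/66 + 41/66 + 1 = 86/33 ≈ 2.606 bits/symbol.

2.606 bits/symbol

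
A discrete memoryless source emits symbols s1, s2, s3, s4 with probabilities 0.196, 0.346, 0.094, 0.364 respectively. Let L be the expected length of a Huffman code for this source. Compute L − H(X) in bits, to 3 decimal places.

0.084 bits

Entropy H = −Σ p log₂ p ≈ 1.8420 bits.
Huffman merges: 47/500+49/250→29/100; 29/100+173/500→159/250; 91/250+159/250→1. L = 963/500 ≈ 1.9260.
L − H = 1.9260 − 1.8420 = 0.084 bits.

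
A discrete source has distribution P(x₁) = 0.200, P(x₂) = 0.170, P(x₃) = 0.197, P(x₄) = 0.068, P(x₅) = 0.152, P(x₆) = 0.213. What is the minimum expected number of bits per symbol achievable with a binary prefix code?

Repeatedly combine the two least-probable nodes; the expected code length is the sum of the merged weights.
merge 17/250 + 19/125 → 11/50
merge 17/100 + 197/1000 → 367/1000
merge 1/5 + 213/1000 → 413/1000
merge 11/50 + 367/1000 → 587/1000
merge 413/1000 + 587/1000 → 1
L = 11/50 + 367/1000 + 413/1000 + 587/1000 + 1 = 2587/1000 = 2.587 bits/symbol.

2.587 bits/symbol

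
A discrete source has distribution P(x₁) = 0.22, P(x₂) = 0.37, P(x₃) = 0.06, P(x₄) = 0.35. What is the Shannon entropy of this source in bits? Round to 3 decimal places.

H = −Σ pᵢ log₂ pᵢ.
−0.22·log₂(0.22) = 0.4806
−0.37·log₂(0.37) = 0.5307
−0.06·log₂(0.06) = 0.2435
−0.35·log₂(0.35) = 0.5301
Sum ≈ 1.7849 → 1.785 bits.

1.785 bits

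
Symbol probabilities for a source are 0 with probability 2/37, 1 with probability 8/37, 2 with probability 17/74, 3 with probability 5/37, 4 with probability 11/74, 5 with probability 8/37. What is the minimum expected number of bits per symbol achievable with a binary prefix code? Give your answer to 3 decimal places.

Repeatedly combine the two least-probable nodes; the expected code length is the sum of the merged weights.
merge 2/37 + 5/37 → 7/37
merge 11/74 + 7/37 → 25/74
merge 8/37 + 8/37 → 16/37
merge 17/74 + 25/74 → 21/37
merge 16/37 + 21/37 → 1
L = 7/37 + 25/74 + 16/37 + 21/37 + 1 = 187/74 ≈ 2.527 bits/symbol.

2.527 bits/symbol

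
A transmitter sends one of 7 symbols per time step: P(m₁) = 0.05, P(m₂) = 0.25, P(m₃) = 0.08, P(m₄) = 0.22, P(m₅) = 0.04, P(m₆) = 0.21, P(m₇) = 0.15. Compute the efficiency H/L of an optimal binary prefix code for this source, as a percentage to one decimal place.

99.1%

Entropy H = −Σ p log₂ p ≈ 2.5573 bits.
Huffman merges: 1/25+1/20→9/100; 2/25+9/100→17/100; 3/20+17/100→8/25; 21/100+11/50→43/100; 1/4+8/25→57/100; 43/100+57/100→1. L = 129/50 ≈ 2.5800.
Efficiency = H/L = 2.5573/2.5800 = 99.1%.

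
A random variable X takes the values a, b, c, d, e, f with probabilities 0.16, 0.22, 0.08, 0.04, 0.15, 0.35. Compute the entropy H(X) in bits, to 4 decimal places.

2.3215 bits

H = −Σ pᵢ log₂ pᵢ.
−0.16·log₂(0.16) = 0.4230
−0.22·log₂(0.22) = 0.4806
−0.08·log₂(0.08) = 0.2915
−0.04·log₂(0.04) = 0.1858
−0.15·log₂(0.15) = 0.4105
−0.35·log₂(0.35) = 0.5301
Sum ≈ 2.3215 → 2.3215 bits.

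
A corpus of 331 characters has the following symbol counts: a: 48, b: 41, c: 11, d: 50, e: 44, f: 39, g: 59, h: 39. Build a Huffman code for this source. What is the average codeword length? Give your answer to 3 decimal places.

2.973 bits/symbol

Probabilities are the counts divided by 331.
Repeatedly combine the two least-probable nodes; the expected code length is the sum of the merged weights.
merge 11/331 + 39/331 → 50/331
merge 39/331 + 41/331 → 80/331
merge 44/331 + 48/331 → 92/331
merge 50/331 + 50/331 → 100/331
merge 59/331 + 80/331 → 139/331
merge 92/331 + 100/331 → 192/331
merge 139/331 + 192/331 → 1
L = 50/331 + 80/331 + 92/331 + 100/331 + 139/331 + 192/331 + 1 = 984/331 ≈ 2.973 bits/symbol.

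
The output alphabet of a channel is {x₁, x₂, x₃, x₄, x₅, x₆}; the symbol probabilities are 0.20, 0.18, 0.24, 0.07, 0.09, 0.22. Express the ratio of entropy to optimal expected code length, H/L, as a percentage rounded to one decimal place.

Entropy H = −Σ p log₂ p ≈ 2.4656 bits.
Huffman merges: 7/100+9/100→4/25; 4/25+9/50→17/50; 1/5+11/50→21/50; 6/25+17/50→29/50; 21/50+29/50→1. L = 5/2 ≈ 2.5000.
Efficiency = H/L = 2.4656/2.5000 = 98.6%.

98.6%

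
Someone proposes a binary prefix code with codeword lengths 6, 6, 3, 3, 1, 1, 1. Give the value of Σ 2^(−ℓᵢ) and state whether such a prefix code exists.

With common denominator 2^6 = 64: Σ 2^(−ℓᵢ) = 1/64 + 1/64 + 8/64 + 8/64 + 32/64 + 32/64 + 32/64 = 114/64 = 1.78125.
Kraft's inequality requires Σ ≤ 1; here Σ = 1.78125 > 1, so no such prefix code exists.

1.78125; no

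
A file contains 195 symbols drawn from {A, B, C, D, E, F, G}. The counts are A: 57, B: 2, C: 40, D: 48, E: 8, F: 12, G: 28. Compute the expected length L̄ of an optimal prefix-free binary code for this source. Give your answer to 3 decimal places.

Probabilities are the counts divided by 195.
Repeatedly combine the two least-probable nodes; the expected code length is the sum of the merged weights.
merge 2/195 + 8/195 → 2/39
merge 2/39 + 4/65 → 22/195
merge 22/195 + 28/195 → 10/39
merge 8/39 + 16/65 → 88/195
merge 10/39 + 19/65 → 107/195
merge 88/195 + 107/195 → 1
L = 2/39 + 22/195 + 10/39 + 88/195 + 107/195 + 1 = 472/195 ≈ 2.421 bits/symbol.

2.421 bits/symbol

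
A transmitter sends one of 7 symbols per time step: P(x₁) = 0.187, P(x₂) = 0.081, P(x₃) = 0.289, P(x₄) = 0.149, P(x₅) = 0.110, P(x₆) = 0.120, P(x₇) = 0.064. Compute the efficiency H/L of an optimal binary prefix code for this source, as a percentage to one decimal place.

Entropy H = −Σ p log₂ p ≈ 2.6440 bits.
Huffman merges: 8/125+81/1000→29/200; 11/100+3/25→23/100; 29/200+149/1000→147/500; 187/1000+23/100→417/1000; 289/1000+147/500→583/1000; 417/1000+583/1000→1. L = 2669/1000 ≈ 2.6690.
Efficiency = H/L = 2.6440/2.6690 = 99.1%.

99.1%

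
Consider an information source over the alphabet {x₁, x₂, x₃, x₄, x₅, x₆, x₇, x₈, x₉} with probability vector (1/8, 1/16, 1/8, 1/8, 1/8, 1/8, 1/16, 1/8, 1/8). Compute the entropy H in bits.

Each probability is a power of 1/2, so log₂(1/p) is an integer.
H = Σ p·log₂(1/p) = 1/8·3 + 1/16·4 + 1/8·3 + 1/8·3 + 1/8·3 + 1/8·3 + 1/16·4 + 1/8·3 + 1/8·3 = 3.125 bits.

3.125 bits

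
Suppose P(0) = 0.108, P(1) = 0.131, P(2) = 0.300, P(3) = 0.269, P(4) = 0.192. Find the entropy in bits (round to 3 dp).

2.219 bits

H = −Σ pᵢ log₂ pᵢ.
−0.108·log₂(0.108) = 0.3468
−0.131·log₂(0.131) = 0.3841
−0.300·log₂(0.300) = 0.5211
−0.269·log₂(0.269) = 0.5096
−0.192·log₂(0.192) = 0.4571
Sum ≈ 2.2187 → 2.219 bits.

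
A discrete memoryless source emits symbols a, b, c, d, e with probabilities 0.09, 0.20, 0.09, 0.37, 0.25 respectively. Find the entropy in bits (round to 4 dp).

2.1204 bits

H = −Σ pᵢ log₂ pᵢ.
−0.09·log₂(0.09) = 0.3127
−0.20·log₂(0.20) = 0.4644
−0.09·log₂(0.09) = 0.3127
−0.37·log₂(0.37) = 0.5307
−0.25·log₂(0.25) = 0.5000
Sum ≈ 2.1204 → 2.1204 bits.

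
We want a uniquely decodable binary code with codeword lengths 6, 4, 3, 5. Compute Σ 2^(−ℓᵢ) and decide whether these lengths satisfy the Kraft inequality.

0.234375; yes

With common denominator 2^6 = 64: Σ 2^(−ℓᵢ) = 1/64 + 4/64 + 8/64 + 2/64 = 15/64 = 0.234375.
Kraft's inequality requires Σ ≤ 1; here Σ = 0.234375 ≤ 1, so such a prefix code exists.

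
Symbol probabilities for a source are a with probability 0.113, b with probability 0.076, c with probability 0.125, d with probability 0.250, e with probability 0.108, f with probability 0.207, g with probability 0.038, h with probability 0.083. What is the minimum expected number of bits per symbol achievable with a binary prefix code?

Repeatedly combine the two least-probable nodes; the expected code length is the sum of the merged weights.
merge 19/500 + 19/250 → 57/500
merge 83/1000 + 27/250 → 191/1000
merge 113/1000 + 57/500 → 227/1000
merge 1/8 + 191/1000 → 79/250
merge 207/1000 + 227/1000 → 217/500
merge 1/4 + 79/250 → 283/500
merge 217/500 + 283/500 → 1
L = 57/500 + 191/1000 + 227/1000 + 79/250 + 217/500 + 283/500 + 1 = 356/125 = 2.848 bits/symbol.

2.848 bits/symbol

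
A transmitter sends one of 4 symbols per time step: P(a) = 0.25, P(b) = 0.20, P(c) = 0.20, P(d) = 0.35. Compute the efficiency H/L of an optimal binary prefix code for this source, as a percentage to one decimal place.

Entropy H = −Σ p log₂ p ≈ 1.9589 bits.
Huffman merges: 1/5+1/5→2/5; 1/4+7/20→3/5; 2/5+3/5→1. L = 2 ≈ 2.0000.
Efficiency = H/L = 1.9589/2.0000 = 97.9%.

97.9%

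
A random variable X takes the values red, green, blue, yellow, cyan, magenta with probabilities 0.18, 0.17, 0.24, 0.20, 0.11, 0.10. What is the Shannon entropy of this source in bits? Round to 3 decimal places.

H = −Σ pᵢ log₂ pᵢ.
−0.18·log₂(0.18) = 0.4453
−0.17·log₂(0.17) = 0.4346
−0.24·log₂(0.24) = 0.4941
−0.20·log₂(0.20) = 0.4644
−0.11·log₂(0.11) = 0.3503
−0.10·log₂(0.10) = 0.3322
Sum ≈ 2.5209 → 2.521 bits.

2.521 bits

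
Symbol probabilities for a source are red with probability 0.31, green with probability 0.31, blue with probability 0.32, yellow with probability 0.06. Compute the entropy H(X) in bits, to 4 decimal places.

1.8172 bits

H = −Σ pᵢ log₂ pᵢ.
−0.31·log₂(0.31) = 0.5238
−0.31·log₂(0.31) = 0.5238
−0.32·log₂(0.32) = 0.5260
−0.06·log₂(0.06) = 0.2435
Sum ≈ 1.8172 → 1.8172 bits.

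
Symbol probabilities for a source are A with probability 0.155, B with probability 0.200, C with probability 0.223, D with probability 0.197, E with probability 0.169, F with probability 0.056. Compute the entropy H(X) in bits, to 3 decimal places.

H = −Σ pᵢ log₂ pᵢ.
−0.155·log₂(0.155) = 0.4169
−0.200·log₂(0.200) = 0.4644
−0.223·log₂(0.223) = 0.4828
−0.197·log₂(0.197) = 0.4617
−0.169·log₂(0.169) = 0.4335
−0.056·log₂(0.056) = 0.2329
Sum ≈ 2.4921 → 2.492 bits.

2.492 bits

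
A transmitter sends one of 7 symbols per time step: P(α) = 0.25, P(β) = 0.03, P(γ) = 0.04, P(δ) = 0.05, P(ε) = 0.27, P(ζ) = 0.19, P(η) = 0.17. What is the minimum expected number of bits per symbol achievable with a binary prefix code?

2.48 bits/symbol

Repeatedly combine the two least-probable nodes; the expected code length is the sum of the merged weights.
merge 3/100 + 1/25 → 7/100
merge 1/20 + 7/100 → 3/25
merge 3/25 + 17/100 → 29/100
merge 19/100 + 1/4 → 11/25
merge 27/100 + 29/100 → 14/25
merge 11/25 + 14/25 → 1
L = 7/100 + 3/25 + 29/100 + 11/25 + 14/25 + 1 = 62/25 = 2.48 bits/symbol.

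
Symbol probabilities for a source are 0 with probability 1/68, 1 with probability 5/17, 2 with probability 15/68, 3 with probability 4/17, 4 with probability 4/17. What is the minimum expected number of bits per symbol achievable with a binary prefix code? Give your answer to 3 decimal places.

Repeatedly combine the two least-probable nodes; the expected code length is the sum of the merged weights.
merge 1/68 + 15/68 → 4/17
merge 4/17 + 4/17 → 8/17
merge 4/17 + 5/17 → 9/17
merge 8/17 + 9/17 → 1
L = 4/17 + 8/17 + 9/17 + 1 = 38/17 ≈ 2.235 bits/symbol.

2.235 bits/symbol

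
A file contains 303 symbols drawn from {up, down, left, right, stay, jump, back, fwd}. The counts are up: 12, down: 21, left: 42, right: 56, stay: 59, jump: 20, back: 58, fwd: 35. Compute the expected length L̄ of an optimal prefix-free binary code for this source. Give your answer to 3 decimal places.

2.894 bits/symbol

Probabilities are the counts divided by 303.
Repeatedly combine the two least-probable nodes; the expected code length is the sum of the merged weights.
merge 4/101 + 20/303 → 32/303
merge 7/101 + 32/303 → 53/303
merge 35/303 + 14/101 → 77/303
merge 53/303 + 56/303 → 109/303
merge 58/303 + 59/303 → 39/101
merge 77/303 + 109/303 → 62/101
merge 39/101 + 62/101 → 1
L = 32/303 + 53/303 + 77/303 + 109/303 + 39/101 + 62/101 + 1 = 877/303 ≈ 2.894 bits/symbol.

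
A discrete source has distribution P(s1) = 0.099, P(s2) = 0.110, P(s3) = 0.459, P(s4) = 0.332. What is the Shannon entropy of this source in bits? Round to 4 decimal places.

1.7244 bits

H = −Σ pᵢ log₂ pᵢ.
−0.099·log₂(0.099) = 0.3303
−0.110·log₂(0.110) = 0.3503
−0.459·log₂(0.459) = 0.5157
−0.332·log₂(0.332) = 0.5281
Sum ≈ 1.7244 → 1.7244 bits.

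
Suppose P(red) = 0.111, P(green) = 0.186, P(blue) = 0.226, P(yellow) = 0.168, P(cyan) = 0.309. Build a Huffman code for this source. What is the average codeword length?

2.279 bits/symbol

Repeatedly combine the two least-probable nodes; the expected code length is the sum of the merged weights.
merge 111/1000 + 21/125 → 279/1000
merge 93/500 + 113/500 → 103/250
merge 279/1000 + 309/1000 → 147/250
merge 103/250 + 147/250 → 1
L = 279/1000 + 103/250 + 147/250 + 1 = 2279/1000 = 2.279 bits/symbol.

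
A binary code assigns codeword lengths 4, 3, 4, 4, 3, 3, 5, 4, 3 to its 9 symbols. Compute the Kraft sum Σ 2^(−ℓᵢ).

0.78125

With common denominator 2^5 = 32: Σ 2^(−ℓᵢ) = 2/32 + 4/32 + 2/32 + 2/32 + 4/32 + 4/32 + 1/32 + 2/32 + 4/32 = 25/32 = 0.78125.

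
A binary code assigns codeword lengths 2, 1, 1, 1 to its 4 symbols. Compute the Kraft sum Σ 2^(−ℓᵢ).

1.75

With common denominator 2^2 = 4: Σ 2^(−ℓᵢ) = 1/4 + 2/4 + 2/4 + 2/4 = 7/4 = 1.75.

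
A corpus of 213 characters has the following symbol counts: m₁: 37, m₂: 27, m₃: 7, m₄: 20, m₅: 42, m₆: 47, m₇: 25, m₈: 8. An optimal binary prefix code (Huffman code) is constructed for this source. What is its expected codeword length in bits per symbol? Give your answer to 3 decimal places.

Probabilities are the counts divided by 213.
Repeatedly combine the two least-probable nodes; the expected code length is the sum of the merged weights.
merge 7/213 + 8/213 → 5/71
merge 5/71 + 20/213 → 35/213
merge 25/213 + 9/71 → 52/213
merge 35/213 + 37/213 → 24/71
merge 14/71 + 47/213 → 89/213
merge 52/213 + 24/71 → 124/213
merge 89/213 + 124/213 → 1
L = 5/71 + 35/213 + 52/213 + 24/71 + 89/213 + 124/213 + 1 = 200/71 ≈ 2.817 bits/symbol.

2.817 bits/symbol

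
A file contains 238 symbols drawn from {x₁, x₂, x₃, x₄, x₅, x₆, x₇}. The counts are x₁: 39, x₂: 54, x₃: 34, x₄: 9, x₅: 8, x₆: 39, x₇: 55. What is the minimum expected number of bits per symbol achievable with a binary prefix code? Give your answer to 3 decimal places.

2.613 bits/symbol

Probabilities are the counts divided by 238.
Repeatedly combine the two least-probable nodes; the expected code length is the sum of the merged weights.
merge 4/119 + 9/238 → 1/14
merge 1/14 + 1/7 → 3/14
merge 39/238 + 39/238 → 39/119
merge 3/14 + 27/119 → 15/34
merge 55/238 + 39/119 → 19/34
merge 15/34 + 19/34 → 1
L = 1/14 + 3/14 + 39/119 + 15/34 + 19/34 + 1 = 311/119 ≈ 2.613 bits/symbol.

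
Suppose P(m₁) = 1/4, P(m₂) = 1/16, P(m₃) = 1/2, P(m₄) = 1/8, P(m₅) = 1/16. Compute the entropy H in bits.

1.875 bits

Each probability is a power of 1/2, so log₂(1/p) is an integer.
H = Σ p·log₂(1/p) = 1/4·2 + 1/16·4 + 1/2·1 + 1/8·3 + 1/16·4 = 1.875 bits.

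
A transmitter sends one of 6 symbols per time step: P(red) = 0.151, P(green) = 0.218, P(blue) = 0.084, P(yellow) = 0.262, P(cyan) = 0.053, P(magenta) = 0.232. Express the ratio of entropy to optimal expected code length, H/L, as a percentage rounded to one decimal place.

99.4%

Entropy H = −Σ p log₂ p ≈ 2.4110 bits.
Huffman merges: 53/1000+21/250→137/1000; 137/1000+151/1000→36/125; 109/500+29/125→9/20; 131/500+36/125→11/20; 9/20+11/20→1. L = 97/40 ≈ 2.4250.
Efficiency = H/L = 2.4110/2.4250 = 99.4%.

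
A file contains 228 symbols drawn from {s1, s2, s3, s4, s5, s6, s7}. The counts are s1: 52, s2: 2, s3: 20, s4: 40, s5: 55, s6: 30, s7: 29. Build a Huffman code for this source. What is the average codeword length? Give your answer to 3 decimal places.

Probabilities are the counts divided by 228.
Repeatedly combine the two least-probable nodes; the expected code length is the sum of the merged weights.
merge 1/114 + 5/57 → 11/114
merge 11/114 + 29/228 → 17/76
merge 5/38 + 10/57 → 35/114
merge 17/76 + 13/57 → 103/228
merge 55/228 + 35/114 → 125/228
merge 103/228 + 125/228 → 1
L = 11/114 + 17/76 + 35/114 + 103/228 + 125/228 + 1 = 599/228 ≈ 2.627 bits/symbol.

2.627 bits/symbol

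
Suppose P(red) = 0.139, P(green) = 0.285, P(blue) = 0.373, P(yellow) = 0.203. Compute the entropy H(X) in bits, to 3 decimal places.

H = −Σ pᵢ log₂ pᵢ.
−0.139·log₂(0.139) = 0.3957
−0.285·log₂(0.285) = 0.5161
−0.373·log₂(0.373) = 0.5307
−0.203·log₂(0.203) = 0.4670
Sum ≈ 1.9095 → 1.910 bits.

1.910 bits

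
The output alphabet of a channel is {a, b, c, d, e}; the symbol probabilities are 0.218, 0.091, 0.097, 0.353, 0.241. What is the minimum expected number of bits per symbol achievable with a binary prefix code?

Repeatedly combine the two least-probable nodes; the expected code length is the sum of the merged weights.
merge 91/1000 + 97/1000 → 47/250
merge 47/250 + 109/500 → 203/500
merge 241/1000 + 353/1000 → 297/500
merge 203/500 + 297/500 → 1
L = 47/250 + 203/500 + 297/500 + 1 = 547/250 = 2.188 bits/symbol.

2.188 bits/symbol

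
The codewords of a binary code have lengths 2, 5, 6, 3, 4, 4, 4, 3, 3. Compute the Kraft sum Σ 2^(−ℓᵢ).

0.859375

With common denominator 2^6 = 64: Σ 2^(−ℓᵢ) = 16/64 + 2/64 + 1/64 + 8/64 + 4/64 + 4/64 + 4/64 + 8/64 + 8/64 = 55/64 = 0.859375.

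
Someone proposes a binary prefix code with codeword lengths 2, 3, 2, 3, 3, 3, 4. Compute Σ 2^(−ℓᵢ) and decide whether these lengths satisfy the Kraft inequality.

1.0625; no

With common denominator 2^4 = 16: Σ 2^(−ℓᵢ) = 4/16 + 2/16 + 4/16 + 2/16 + 2/16 + 2/16 + 1/16 = 17/16 = 1.0625.
Kraft's inequality requires Σ ≤ 1; here Σ = 1.0625 > 1, so no such prefix code exists.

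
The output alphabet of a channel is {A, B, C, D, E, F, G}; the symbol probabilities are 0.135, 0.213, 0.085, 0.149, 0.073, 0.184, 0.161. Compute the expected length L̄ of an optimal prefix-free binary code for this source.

2.761 bits/symbol

Repeatedly combine the two least-probable nodes; the expected code length is the sum of the merged weights.
merge 73/1000 + 17/200 → 79/500
merge 27/200 + 149/1000 → 71/250
merge 79/500 + 161/1000 → 319/1000
merge 23/125 + 213/1000 → 397/1000
merge 71/250 + 319/1000 → 603/1000
merge 397/1000 + 603/1000 → 1
L = 79/500 + 71/250 + 319/1000 + 397/1000 + 603/1000 + 1 = 2761/1000 = 2.761 bits/symbol.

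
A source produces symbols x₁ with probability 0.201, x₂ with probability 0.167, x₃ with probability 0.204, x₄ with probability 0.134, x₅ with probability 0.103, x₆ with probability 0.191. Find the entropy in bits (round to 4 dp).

H = −Σ pᵢ log₂ pᵢ.
−0.201·log₂(0.201) = 0.4653
−0.167·log₂(0.167) = 0.4312
−0.204·log₂(0.204) = 0.4678
−0.134·log₂(0.134) = 0.3886
−0.103·log₂(0.103) = 0.3378
−0.191·log₂(0.191) = 0.4562
Sum ≈ 2.5468 → 2.5468 bits.

2.5468 bits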